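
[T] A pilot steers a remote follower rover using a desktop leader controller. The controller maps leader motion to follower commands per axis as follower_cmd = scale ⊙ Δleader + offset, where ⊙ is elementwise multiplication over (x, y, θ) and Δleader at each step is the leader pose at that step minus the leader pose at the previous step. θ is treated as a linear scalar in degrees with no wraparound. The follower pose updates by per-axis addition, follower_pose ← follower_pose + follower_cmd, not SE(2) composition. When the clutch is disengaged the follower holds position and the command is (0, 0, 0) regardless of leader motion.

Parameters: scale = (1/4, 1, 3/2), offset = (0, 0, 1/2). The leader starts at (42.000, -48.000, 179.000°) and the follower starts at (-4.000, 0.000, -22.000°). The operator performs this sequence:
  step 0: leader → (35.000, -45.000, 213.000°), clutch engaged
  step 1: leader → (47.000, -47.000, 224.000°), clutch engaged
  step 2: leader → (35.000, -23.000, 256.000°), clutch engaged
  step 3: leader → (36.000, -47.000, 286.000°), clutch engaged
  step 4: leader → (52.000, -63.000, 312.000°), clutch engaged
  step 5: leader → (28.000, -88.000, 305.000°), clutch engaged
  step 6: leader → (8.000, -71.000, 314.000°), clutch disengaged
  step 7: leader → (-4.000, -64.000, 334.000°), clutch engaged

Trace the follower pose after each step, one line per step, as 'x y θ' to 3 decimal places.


-5.750 3.000 29.500
-2.750 1.000 46.500
-5.750 25.000 95.000
-5.500 1.000 140.500
-1.500 -15.000 180.000
-7.500 -40.000 170.000
-7.500 -40.000 170.000
-10.500 -33.000 200.500

step 0: Δleader=(-7.000, 3.000, 34.000°), engaged; cmd=(-1.750, 3.000, 51.500°) → follower=(-5.750, 3.000, 29.500°)
step 1: Δleader=(12.000, -2.000, 11.000°), engaged; cmd=(3.000, -2.000, 17.000°) → follower=(-2.750, 1.000, 46.500°)
step 2: Δleader=(-12.000, 24.000, 32.000°), engaged; cmd=(-3.000, 24.000, 48.500°) → follower=(-5.750, 25.000, 95.000°)
step 3: Δleader=(1.000, -24.000, 30.000°), engaged; cmd=(0.250, -24.000, 45.500°) → follower=(-5.500, 1.000, 140.500°)
step 4: Δleader=(16.000, -16.000, 26.000°), engaged; cmd=(4.000, -16.000, 39.500°) → follower=(-1.500, -15.000, 180.000°)
step 5: Δleader=(-24.000, -25.000, -7.000°), engaged; cmd=(-6.000, -25.000, -10.000°) → follower=(-7.500, -40.000, 170.000°)
step 6: Δleader=(-20.000, 17.000, 9.000°), disengaged; cmd=(0,0,0) → follower holds at (-7.500, -40.000, 170.000°)
step 7: Δleader=(-12.000, 7.000, 20.000°), engaged; cmd=(-3.000, 7.000, 30.500°) → follower=(-10.500, -33.000, 200.500°)


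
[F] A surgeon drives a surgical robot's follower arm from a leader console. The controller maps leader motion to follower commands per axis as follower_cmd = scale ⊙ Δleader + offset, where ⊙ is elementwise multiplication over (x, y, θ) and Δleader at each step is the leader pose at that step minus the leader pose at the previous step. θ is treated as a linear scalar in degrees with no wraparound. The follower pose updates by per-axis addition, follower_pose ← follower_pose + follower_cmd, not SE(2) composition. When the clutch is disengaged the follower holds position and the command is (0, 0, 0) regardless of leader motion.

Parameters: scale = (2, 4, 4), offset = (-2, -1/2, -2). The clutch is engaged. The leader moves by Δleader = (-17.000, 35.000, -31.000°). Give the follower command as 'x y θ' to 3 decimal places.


axis x: 2·-17.000 + -2 = -36.000
axis y: 4·35.000 + -1/2 = 139.500
axis θ: 4·-31.000 + -2 = -126.000

-36.000 139.500 -126.000


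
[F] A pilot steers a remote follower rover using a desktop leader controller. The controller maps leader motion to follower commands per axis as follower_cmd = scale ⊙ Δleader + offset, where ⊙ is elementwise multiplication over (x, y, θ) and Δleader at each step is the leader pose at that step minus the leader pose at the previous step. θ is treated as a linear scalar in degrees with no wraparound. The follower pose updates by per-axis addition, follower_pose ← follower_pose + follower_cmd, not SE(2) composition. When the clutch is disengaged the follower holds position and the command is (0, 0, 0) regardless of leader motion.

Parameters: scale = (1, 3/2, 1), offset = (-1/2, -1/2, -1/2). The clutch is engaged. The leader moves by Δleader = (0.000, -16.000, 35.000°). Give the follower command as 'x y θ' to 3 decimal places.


-0.500 -24.500 34.500

axis x: 1·0.000 + -1/2 = -0.500
axis y: 3/2·-16.000 + -1/2 = -24.500
axis θ: 1·35.000 + -1/2 = 34.500


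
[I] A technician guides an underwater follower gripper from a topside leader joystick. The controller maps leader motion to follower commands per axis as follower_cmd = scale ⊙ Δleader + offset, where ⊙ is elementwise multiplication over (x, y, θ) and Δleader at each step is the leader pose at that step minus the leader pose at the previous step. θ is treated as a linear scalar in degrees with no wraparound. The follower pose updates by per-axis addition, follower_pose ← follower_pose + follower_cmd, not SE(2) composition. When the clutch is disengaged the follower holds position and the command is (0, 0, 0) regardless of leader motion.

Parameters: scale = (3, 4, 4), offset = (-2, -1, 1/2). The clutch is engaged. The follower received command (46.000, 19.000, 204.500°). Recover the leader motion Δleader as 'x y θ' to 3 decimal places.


axis x: (46.000 − -2) / (3) = 16.000
axis y: (19.000 − -1) / (4) = 5.000
axis θ: (204.500 − 1/2) / (4) = 51.000

16.000 5.000 51.000


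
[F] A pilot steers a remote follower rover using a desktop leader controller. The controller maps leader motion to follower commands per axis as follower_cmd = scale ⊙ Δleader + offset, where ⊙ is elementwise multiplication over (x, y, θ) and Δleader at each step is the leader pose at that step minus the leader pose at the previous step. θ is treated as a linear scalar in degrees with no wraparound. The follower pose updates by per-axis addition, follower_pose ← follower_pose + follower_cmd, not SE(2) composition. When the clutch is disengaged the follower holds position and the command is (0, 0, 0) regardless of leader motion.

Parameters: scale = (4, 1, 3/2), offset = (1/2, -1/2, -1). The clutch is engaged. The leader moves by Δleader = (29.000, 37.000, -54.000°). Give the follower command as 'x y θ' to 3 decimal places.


axis x: 4·29.000 + 1/2 = 116.500
axis y: 1·37.000 + -1/2 = 36.500
axis θ: 3/2·-54.000 + -1 = -82.000

116.500 36.500 -82.000


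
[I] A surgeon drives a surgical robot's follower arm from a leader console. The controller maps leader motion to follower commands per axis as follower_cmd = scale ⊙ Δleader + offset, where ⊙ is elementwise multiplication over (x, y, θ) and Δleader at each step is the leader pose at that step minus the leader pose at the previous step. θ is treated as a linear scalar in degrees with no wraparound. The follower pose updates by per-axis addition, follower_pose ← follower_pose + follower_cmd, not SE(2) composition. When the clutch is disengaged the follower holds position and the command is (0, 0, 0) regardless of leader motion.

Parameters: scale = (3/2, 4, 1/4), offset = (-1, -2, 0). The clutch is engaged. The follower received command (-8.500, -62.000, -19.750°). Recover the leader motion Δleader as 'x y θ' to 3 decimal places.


axis x: (-8.500 − -1) / (3/2) = -5.000
axis y: (-62.000 − -2) / (4) = -15.000
axis θ: (-19.750 − 0) / (1/4) = -79.000

-5.000 -15.000 -79.000


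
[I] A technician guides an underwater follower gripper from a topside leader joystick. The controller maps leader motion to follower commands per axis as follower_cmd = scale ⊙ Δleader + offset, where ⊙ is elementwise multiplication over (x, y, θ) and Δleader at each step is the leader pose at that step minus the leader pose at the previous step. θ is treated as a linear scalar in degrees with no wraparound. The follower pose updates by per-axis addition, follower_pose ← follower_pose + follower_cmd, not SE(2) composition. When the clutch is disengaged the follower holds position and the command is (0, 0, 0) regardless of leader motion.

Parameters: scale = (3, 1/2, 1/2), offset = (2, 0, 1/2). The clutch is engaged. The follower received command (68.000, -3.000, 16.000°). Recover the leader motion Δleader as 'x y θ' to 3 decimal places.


22.000 -6.000 31.000

axis x: (68.000 − 2) / (3) = 22.000
axis y: (-3.000 − 0) / (1/2) = -6.000
axis θ: (16.000 − 1/2) / (1/2) = 31.000


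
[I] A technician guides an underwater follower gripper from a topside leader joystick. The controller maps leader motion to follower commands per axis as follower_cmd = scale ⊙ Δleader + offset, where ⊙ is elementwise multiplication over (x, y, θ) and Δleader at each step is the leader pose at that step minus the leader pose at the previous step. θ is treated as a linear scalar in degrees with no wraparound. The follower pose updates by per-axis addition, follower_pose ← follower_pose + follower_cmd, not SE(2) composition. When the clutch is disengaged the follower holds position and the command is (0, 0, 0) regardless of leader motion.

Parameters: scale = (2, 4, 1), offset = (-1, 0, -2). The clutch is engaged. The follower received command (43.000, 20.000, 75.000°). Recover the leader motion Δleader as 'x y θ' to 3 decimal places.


22.000 5.000 77.000

axis x: (43.000 − -1) / (2) = 22.000
axis y: (20.000 − 0) / (4) = 5.000
axis θ: (75.000 − -2) / (1) = 77.000


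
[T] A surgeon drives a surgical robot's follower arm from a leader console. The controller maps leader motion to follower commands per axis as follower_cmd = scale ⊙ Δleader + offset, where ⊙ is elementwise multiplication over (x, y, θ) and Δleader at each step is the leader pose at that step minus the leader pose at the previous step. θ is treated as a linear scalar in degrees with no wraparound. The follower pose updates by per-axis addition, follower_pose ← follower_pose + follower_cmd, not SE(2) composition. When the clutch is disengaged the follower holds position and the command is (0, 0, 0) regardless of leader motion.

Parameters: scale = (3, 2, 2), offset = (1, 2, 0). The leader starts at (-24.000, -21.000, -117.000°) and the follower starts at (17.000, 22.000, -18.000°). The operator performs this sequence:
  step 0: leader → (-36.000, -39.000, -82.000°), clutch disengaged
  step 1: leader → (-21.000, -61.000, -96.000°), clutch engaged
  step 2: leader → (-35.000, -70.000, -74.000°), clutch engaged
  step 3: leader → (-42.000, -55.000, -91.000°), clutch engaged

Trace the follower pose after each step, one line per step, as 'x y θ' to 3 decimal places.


step 0: Δleader=(-12.000, -18.000, 35.000°), disengaged; cmd=(0,0,0) → follower holds at (17.000, 22.000, -18.000°)
step 1: Δleader=(15.000, -22.000, -14.000°), engaged; cmd=(46.000, -42.000, -28.000°) → follower=(63.000, -20.000, -46.000°)
step 2: Δleader=(-14.000, -9.000, 22.000°), engaged; cmd=(-41.000, -16.000, 44.000°) → follower=(22.000, -36.000, -2.000°)
step 3: Δleader=(-7.000, 15.000, -17.000°), engaged; cmd=(-20.000, 32.000, -34.000°) → follower=(2.000, -4.000, -36.000°)

17.000 22.000 -18.000
63.000 -20.000 -46.000
22.000 -36.000 -2.000
2.000 -4.000 -36.000


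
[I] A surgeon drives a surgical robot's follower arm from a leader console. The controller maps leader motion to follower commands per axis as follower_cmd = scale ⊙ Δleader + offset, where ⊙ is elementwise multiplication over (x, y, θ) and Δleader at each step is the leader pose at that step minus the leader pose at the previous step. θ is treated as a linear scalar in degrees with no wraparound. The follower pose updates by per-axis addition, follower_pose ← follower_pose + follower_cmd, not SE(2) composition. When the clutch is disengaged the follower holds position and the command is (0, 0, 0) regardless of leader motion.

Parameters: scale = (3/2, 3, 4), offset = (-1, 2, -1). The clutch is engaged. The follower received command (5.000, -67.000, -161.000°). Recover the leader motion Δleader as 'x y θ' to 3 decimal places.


4.000 -23.000 -40.000

axis x: (5.000 − -1) / (3/2) = 4.000
axis y: (-67.000 − 2) / (3) = -23.000
axis θ: (-161.000 − -1) / (4) = -40.000


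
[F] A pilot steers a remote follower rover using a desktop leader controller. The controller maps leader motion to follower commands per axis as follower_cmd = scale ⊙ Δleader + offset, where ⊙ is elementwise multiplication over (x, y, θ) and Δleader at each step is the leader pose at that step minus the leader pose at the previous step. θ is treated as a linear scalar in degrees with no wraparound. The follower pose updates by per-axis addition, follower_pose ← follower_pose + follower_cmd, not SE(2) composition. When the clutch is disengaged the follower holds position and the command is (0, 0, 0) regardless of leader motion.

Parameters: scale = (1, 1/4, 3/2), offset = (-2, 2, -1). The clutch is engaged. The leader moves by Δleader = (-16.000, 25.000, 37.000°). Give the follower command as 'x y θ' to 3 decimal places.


axis x: 1·-16.000 + -2 = -18.000
axis y: 1/4·25.000 + 2 = 8.250
axis θ: 3/2·37.000 + -1 = 54.500

-18.000 8.250 54.500


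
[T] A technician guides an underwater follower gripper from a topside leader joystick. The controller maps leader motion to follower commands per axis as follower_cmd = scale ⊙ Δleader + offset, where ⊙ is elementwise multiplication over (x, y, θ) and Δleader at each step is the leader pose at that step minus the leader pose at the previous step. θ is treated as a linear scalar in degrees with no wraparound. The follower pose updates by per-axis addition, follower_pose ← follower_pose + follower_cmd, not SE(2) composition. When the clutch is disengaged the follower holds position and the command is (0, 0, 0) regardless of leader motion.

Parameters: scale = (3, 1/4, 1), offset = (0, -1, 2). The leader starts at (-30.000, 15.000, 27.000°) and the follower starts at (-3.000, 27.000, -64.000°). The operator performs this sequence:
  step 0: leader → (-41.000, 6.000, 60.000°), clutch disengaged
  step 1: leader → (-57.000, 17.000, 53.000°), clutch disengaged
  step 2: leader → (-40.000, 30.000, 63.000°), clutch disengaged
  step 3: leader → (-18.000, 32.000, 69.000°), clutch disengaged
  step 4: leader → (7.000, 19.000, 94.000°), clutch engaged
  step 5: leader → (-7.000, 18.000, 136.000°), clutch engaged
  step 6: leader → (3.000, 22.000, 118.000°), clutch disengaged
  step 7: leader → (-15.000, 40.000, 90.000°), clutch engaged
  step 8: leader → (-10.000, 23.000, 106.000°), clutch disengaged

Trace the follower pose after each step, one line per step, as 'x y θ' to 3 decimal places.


-3.000 27.000 -64.000
-3.000 27.000 -64.000
-3.000 27.000 -64.000
-3.000 27.000 -64.000
72.000 22.750 -37.000
30.000 21.500 7.000
30.000 21.500 7.000
-24.000 25.000 -19.000
-24.000 25.000 -19.000

step 0: Δleader=(-11.000, -9.000, 33.000°), disengaged; cmd=(0,0,0) → follower holds at (-3.000, 27.000, -64.000°)
step 1: Δleader=(-16.000, 11.000, -7.000°), disengaged; cmd=(0,0,0) → follower holds at (-3.000, 27.000, -64.000°)
step 2: Δleader=(17.000, 13.000, 10.000°), disengaged; cmd=(0,0,0) → follower holds at (-3.000, 27.000, -64.000°)
step 3: Δleader=(22.000, 2.000, 6.000°), disengaged; cmd=(0,0,0) → follower holds at (-3.000, 27.000, -64.000°)
step 4: Δleader=(25.000, -13.000, 25.000°), engaged; cmd=(75.000, -4.250, 27.000°) → follower=(72.000, 22.750, -37.000°)
step 5: Δleader=(-14.000, -1.000, 42.000°), engaged; cmd=(-42.000, -1.250, 44.000°) → follower=(30.000, 21.500, 7.000°)
step 6: Δleader=(10.000, 4.000, -18.000°), disengaged; cmd=(0,0,0) → follower holds at (30.000, 21.500, 7.000°)
step 7: Δleader=(-18.000, 18.000, -28.000°), engaged; cmd=(-54.000, 3.500, -26.000°) → follower=(-24.000, 25.000, -19.000°)
step 8: Δleader=(5.000, -17.000, 16.000°), disengaged; cmd=(0,0,0) → follower holds at (-24.000, 25.000, -19.000°)


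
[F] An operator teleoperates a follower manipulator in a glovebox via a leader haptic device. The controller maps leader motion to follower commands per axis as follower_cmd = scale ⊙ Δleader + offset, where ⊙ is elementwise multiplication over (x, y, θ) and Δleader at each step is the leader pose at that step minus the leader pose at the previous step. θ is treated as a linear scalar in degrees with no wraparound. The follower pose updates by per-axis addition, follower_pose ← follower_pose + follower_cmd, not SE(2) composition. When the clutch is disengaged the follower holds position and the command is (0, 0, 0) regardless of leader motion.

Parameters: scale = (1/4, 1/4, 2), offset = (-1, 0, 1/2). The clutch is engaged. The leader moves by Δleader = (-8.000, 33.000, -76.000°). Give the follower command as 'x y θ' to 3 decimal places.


-3.000 8.250 -151.500

axis x: 1/4·-8.000 + -1 = -3.000
axis y: 1/4·33.000 + 0 = 8.250
axis θ: 2·-76.000 + 1/2 = -151.500


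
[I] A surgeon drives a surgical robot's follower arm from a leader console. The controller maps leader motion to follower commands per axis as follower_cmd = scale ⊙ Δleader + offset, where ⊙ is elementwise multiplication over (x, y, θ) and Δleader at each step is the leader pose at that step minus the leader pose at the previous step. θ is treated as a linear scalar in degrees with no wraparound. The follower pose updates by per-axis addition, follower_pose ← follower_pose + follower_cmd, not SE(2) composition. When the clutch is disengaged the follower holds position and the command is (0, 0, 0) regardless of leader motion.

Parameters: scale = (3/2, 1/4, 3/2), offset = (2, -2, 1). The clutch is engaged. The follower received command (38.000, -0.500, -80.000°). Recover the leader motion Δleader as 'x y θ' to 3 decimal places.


24.000 6.000 -54.000

axis x: (38.000 − 2) / (3/2) = 24.000
axis y: (-0.500 − -2) / (1/4) = 6.000
axis θ: (-80.000 − 1) / (3/2) = -54.000


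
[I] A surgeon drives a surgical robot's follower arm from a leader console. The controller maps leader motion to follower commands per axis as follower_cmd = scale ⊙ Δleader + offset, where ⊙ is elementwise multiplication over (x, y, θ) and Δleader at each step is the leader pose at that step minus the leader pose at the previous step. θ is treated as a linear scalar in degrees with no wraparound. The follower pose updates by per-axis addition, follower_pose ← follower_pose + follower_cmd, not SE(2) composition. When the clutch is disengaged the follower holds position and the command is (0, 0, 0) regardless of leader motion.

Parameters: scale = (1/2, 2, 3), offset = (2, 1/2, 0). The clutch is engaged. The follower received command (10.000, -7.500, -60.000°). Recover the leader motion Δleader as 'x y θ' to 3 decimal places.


axis x: (10.000 − 2) / (1/2) = 16.000
axis y: (-7.500 − 1/2) / (2) = -4.000
axis θ: (-60.000 − 0) / (3) = -20.000

16.000 -4.000 -20.000


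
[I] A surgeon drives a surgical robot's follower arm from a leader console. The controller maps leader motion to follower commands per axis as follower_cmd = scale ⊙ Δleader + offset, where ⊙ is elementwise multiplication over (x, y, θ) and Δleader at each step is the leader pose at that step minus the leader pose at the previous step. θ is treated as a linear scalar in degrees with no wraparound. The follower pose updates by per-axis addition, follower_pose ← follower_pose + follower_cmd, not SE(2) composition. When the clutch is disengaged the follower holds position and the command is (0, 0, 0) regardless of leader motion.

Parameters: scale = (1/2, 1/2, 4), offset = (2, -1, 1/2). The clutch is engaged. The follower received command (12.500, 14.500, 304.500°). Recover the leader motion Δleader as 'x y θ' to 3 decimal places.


21.000 31.000 76.000

axis x: (12.500 − 2) / (1/2) = 21.000
axis y: (14.500 − -1) / (1/2) = 31.000
axis θ: (304.500 − 1/2) / (4) = 76.000


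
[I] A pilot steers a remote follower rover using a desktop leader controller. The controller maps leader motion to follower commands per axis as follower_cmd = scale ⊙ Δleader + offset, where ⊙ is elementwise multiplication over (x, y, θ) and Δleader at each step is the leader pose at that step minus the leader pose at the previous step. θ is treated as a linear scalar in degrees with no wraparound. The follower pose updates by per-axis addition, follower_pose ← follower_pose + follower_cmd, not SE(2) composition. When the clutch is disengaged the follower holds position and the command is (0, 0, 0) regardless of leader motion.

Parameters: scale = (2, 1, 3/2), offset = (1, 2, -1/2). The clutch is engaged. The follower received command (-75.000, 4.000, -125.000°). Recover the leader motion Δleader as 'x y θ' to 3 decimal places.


axis x: (-75.000 − 1) / (2) = -38.000
axis y: (4.000 − 2) / (1) = 2.000
axis θ: (-125.000 − -1/2) / (3/2) = -83.000

-38.000 2.000 -83.000


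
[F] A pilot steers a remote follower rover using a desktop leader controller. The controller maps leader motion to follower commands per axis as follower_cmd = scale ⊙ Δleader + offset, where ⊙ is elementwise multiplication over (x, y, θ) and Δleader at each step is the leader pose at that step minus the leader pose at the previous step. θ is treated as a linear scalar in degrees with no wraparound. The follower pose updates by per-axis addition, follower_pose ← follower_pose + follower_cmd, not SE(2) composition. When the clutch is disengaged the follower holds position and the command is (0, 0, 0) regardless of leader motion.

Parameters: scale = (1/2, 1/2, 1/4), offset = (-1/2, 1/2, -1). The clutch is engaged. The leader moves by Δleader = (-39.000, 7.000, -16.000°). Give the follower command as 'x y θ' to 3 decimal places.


axis x: 1/2·-39.000 + -1/2 = -20.000
axis y: 1/2·7.000 + 1/2 = 4.000
axis θ: 1/4·-16.000 + -1 = -5.000

-20.000 4.000 -5.000


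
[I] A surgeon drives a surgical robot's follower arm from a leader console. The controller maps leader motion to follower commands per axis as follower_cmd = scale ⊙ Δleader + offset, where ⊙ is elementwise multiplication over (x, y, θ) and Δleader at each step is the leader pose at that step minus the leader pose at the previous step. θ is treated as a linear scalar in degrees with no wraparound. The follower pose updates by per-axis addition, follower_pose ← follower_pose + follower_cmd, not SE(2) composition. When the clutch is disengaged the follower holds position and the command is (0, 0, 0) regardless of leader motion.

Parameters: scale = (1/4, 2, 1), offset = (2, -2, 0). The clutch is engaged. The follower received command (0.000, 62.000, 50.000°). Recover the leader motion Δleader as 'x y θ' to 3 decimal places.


-8.000 32.000 50.000

axis x: (0.000 − 2) / (1/4) = -8.000
axis y: (62.000 − -2) / (2) = 32.000
axis θ: (50.000 − 0) / (1) = 50.000


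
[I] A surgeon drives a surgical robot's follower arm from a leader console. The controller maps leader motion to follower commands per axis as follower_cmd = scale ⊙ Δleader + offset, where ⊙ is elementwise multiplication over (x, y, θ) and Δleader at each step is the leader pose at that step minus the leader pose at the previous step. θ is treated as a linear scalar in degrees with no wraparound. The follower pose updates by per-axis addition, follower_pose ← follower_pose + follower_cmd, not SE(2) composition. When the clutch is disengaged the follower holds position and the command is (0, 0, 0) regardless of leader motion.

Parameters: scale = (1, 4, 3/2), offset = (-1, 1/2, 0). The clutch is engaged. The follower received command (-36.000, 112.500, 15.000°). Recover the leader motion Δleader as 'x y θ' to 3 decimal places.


-35.000 28.000 10.000

axis x: (-36.000 − -1) / (1) = -35.000
axis y: (112.500 − 1/2) / (4) = 28.000
axis θ: (15.000 − 0) / (3/2) = 10.000


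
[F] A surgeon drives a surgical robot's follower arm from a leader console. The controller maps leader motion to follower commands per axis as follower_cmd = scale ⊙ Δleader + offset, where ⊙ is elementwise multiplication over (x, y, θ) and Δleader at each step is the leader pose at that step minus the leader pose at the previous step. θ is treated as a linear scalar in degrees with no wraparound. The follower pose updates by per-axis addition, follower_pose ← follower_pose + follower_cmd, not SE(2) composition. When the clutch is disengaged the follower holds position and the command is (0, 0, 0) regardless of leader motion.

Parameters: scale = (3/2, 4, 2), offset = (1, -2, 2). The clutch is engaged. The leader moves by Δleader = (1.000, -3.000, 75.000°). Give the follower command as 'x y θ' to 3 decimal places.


axis x: 3/2·1.000 + 1 = 2.500
axis y: 4·-3.000 + -2 = -14.000
axis θ: 2·75.000 + 2 = 152.000

2.500 -14.000 152.000


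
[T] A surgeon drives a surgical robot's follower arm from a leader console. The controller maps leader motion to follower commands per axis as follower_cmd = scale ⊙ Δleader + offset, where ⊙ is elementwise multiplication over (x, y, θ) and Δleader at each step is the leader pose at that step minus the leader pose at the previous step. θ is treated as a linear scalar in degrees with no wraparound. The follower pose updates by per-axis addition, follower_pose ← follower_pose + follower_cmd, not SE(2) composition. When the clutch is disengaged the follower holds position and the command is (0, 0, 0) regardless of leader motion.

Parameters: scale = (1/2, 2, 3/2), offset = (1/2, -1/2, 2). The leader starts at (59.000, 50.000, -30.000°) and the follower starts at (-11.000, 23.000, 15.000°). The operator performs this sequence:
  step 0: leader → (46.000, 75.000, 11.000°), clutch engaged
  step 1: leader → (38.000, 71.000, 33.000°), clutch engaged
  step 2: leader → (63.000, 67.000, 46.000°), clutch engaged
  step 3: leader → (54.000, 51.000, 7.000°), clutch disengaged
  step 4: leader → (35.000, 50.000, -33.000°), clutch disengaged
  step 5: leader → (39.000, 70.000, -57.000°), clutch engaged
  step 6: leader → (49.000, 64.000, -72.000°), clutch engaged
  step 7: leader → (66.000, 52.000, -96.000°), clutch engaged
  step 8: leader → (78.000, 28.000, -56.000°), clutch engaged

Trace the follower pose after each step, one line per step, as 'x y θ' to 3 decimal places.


step 0: Δleader=(-13.000, 25.000, 41.000°), engaged; cmd=(-6.000, 49.500, 63.500°) → follower=(-17.000, 72.500, 78.500°)
step 1: Δleader=(-8.000, -4.000, 22.000°), engaged; cmd=(-3.500, -8.500, 35.000°) → follower=(-20.500, 64.000, 113.500°)
step 2: Δleader=(25.000, -4.000, 13.000°), engaged; cmd=(13.000, -8.500, 21.500°) → follower=(-7.500, 55.500, 135.000°)
step 3: Δleader=(-9.000, -16.000, -39.000°), disengaged; cmd=(0,0,0) → follower holds at (-7.500, 55.500, 135.000°)
step 4: Δleader=(-19.000, -1.000, -40.000°), disengaged; cmd=(0,0,0) → follower holds at (-7.500, 55.500, 135.000°)
step 5: Δleader=(4.000, 20.000, -24.000°), engaged; cmd=(2.500, 39.500, -34.000°) → follower=(-5.000, 95.000, 101.000°)
step 6: Δleader=(10.000, -6.000, -15.000°), engaged; cmd=(5.500, -12.500, -20.500°) → follower=(0.500, 82.500, 80.500°)
step 7: Δleader=(17.000, -12.000, -24.000°), engaged; cmd=(9.000, -24.500, -34.000°) → follower=(9.500, 58.000, 46.500°)
step 8: Δleader=(12.000, -24.000, 40.000°), engaged; cmd=(6.500, -48.500, 62.000°) → follower=(16.000, 9.500, 108.500°)

-17.000 72.500 78.500
-20.500 64.000 113.500
-7.500 55.500 135.000
-7.500 55.500 135.000
-7.500 55.500 135.000
-5.000 95.000 101.000
0.500 82.500 80.500
9.500 58.000 46.500
16.000 9.500 108.500


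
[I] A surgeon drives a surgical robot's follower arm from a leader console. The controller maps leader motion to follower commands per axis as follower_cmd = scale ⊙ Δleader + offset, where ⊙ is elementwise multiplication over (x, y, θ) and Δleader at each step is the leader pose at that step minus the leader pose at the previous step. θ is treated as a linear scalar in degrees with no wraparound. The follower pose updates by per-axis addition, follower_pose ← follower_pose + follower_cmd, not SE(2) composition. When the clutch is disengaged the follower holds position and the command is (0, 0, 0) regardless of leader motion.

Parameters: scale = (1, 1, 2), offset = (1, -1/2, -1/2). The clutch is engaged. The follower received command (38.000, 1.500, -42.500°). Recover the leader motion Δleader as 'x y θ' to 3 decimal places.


axis x: (38.000 − 1) / (1) = 37.000
axis y: (1.500 − -1/2) / (1) = 2.000
axis θ: (-42.500 − -1/2) / (2) = -21.000

37.000 2.000 -21.000


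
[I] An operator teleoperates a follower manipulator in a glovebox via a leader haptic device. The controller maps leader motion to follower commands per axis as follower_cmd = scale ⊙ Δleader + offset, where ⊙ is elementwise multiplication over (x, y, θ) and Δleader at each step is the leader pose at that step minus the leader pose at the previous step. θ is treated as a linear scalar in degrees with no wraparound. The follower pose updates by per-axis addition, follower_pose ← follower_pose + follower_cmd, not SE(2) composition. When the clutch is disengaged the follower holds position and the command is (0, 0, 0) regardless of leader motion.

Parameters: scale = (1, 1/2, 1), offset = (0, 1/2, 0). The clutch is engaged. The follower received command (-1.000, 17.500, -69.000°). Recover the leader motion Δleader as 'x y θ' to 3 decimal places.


axis x: (-1.000 − 0) / (1) = -1.000
axis y: (17.500 − 1/2) / (1/2) = 34.000
axis θ: (-69.000 − 0) / (1) = -69.000

-1.000 34.000 -69.000


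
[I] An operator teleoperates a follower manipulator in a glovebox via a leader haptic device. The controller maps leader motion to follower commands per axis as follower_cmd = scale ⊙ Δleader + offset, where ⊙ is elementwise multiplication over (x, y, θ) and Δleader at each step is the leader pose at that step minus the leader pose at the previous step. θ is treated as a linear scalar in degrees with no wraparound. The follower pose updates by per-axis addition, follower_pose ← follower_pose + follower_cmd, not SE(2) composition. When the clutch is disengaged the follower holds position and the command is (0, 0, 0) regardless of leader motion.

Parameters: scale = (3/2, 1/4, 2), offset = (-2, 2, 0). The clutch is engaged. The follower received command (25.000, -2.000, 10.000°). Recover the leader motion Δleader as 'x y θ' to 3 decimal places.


axis x: (25.000 − -2) / (3/2) = 18.000
axis y: (-2.000 − 2) / (1/4) = -16.000
axis θ: (10.000 − 0) / (2) = 5.000

18.000 -16.000 5.000


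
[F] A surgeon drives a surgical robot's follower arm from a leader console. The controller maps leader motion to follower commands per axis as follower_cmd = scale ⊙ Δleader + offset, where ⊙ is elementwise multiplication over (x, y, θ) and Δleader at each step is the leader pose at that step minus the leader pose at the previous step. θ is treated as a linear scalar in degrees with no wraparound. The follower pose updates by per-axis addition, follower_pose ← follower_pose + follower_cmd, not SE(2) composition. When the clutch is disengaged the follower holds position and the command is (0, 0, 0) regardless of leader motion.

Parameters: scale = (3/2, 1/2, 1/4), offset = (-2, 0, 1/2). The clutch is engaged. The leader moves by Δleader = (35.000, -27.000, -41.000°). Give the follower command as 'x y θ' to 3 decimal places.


50.500 -13.500 -9.750

axis x: 3/2·35.000 + -2 = 50.500
axis y: 1/2·-27.000 + 0 = -13.500
axis θ: 1/4·-41.000 + 1/2 = -9.750


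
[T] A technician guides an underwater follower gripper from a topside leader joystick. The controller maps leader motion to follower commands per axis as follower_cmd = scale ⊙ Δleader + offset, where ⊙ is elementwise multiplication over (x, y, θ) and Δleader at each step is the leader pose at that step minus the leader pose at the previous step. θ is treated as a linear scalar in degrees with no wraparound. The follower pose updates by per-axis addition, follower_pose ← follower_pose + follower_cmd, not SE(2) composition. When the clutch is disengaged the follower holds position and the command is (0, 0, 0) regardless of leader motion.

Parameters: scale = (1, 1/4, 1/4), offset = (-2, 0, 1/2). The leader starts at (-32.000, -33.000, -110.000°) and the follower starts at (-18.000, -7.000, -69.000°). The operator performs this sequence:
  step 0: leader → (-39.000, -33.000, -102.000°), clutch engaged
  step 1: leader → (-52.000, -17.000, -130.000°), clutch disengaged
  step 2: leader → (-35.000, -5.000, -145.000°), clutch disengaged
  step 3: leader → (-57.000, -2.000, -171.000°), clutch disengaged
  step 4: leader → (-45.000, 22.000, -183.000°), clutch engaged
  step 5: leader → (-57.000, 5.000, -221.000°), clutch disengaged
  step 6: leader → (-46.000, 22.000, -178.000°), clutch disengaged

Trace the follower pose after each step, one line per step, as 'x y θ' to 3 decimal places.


step 0: Δleader=(-7.000, 0.000, 8.000°), engaged; cmd=(-9.000, 0.000, 2.500°) → follower=(-27.000, -7.000, -66.500°)
step 1: Δleader=(-13.000, 16.000, -28.000°), disengaged; cmd=(0,0,0) → follower holds at (-27.000, -7.000, -66.500°)
step 2: Δleader=(17.000, 12.000, -15.000°), disengaged; cmd=(0,0,0) → follower holds at (-27.000, -7.000, -66.500°)
step 3: Δleader=(-22.000, 3.000, -26.000°), disengaged; cmd=(0,0,0) → follower holds at (-27.000, -7.000, -66.500°)
step 4: Δleader=(12.000, 24.000, -12.000°), engaged; cmd=(10.000, 6.000, -2.500°) → follower=(-17.000, -1.000, -69.000°)
step 5: Δleader=(-12.000, -17.000, -38.000°), disengaged; cmd=(0,0,0) → follower holds at (-17.000, -1.000, -69.000°)
step 6: Δleader=(11.000, 17.000, 43.000°), disengaged; cmd=(0,0,0) → follower holds at (-17.000, -1.000, -69.000°)

-27.000 -7.000 -66.500
-27.000 -7.000 -66.500
-27.000 -7.000 -66.500
-27.000 -7.000 -66.500
-17.000 -1.000 -69.000
-17.000 -1.000 -69.000
-17.000 -1.000 -69.000


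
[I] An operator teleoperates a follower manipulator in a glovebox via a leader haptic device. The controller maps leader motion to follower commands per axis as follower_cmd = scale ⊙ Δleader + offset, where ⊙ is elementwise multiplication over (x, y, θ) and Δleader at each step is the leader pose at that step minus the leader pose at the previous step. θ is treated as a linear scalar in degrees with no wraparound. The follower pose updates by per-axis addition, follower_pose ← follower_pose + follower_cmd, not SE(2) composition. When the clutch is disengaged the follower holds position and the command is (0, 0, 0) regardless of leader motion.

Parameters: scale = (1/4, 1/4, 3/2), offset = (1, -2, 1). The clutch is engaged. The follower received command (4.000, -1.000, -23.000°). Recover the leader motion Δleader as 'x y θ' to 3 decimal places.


axis x: (4.000 − 1) / (1/4) = 12.000
axis y: (-1.000 − -2) / (1/4) = 4.000
axis θ: (-23.000 − 1) / (3/2) = -16.000

12.000 4.000 -16.000


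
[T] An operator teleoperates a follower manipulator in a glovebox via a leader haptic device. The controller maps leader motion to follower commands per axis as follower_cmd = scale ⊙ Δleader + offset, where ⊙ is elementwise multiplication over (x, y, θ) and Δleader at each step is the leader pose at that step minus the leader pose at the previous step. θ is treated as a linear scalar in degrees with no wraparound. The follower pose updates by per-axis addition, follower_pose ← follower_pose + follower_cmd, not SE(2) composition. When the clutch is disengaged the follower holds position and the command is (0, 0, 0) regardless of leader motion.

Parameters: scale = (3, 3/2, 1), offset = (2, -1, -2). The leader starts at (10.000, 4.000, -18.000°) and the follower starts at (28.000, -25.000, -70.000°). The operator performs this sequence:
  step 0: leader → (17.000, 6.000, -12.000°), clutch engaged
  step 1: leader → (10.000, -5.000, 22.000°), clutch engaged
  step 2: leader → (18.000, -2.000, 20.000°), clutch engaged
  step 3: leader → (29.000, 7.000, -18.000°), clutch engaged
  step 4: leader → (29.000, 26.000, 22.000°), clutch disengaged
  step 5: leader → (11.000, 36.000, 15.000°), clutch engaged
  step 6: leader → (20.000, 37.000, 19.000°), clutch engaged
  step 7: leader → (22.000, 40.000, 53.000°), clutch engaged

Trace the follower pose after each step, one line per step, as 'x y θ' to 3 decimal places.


51.000 -23.000 -66.000
32.000 -40.500 -34.000
58.000 -37.000 -38.000
93.000 -24.500 -78.000
93.000 -24.500 -78.000
41.000 -10.500 -87.000
70.000 -10.000 -85.000
78.000 -6.500 -53.000

step 0: Δleader=(7.000, 2.000, 6.000°), engaged; cmd=(23.000, 2.000, 4.000°) → follower=(51.000, -23.000, -66.000°)
step 1: Δleader=(-7.000, -11.000, 34.000°), engaged; cmd=(-19.000, -17.500, 32.000°) → follower=(32.000, -40.500, -34.000°)
step 2: Δleader=(8.000, 3.000, -2.000°), engaged; cmd=(26.000, 3.500, -4.000°) → follower=(58.000, -37.000, -38.000°)
step 3: Δleader=(11.000, 9.000, -38.000°), engaged; cmd=(35.000, 12.500, -40.000°) → follower=(93.000, -24.500, -78.000°)
step 4: Δleader=(0.000, 19.000, 40.000°), disengaged; cmd=(0,0,0) → follower holds at (93.000, -24.500, -78.000°)
step 5: Δleader=(-18.000, 10.000, -7.000°), engaged; cmd=(-52.000, 14.000, -9.000°) → follower=(41.000, -10.500, -87.000°)
step 6: Δleader=(9.000, 1.000, 4.000°), engaged; cmd=(29.000, 0.500, 2.000°) → follower=(70.000, -10.000, -85.000°)
step 7: Δleader=(2.000, 3.000, 34.000°), engaged; cmd=(8.000, 3.500, 32.000°) → follower=(78.000, -6.500, -53.000°)


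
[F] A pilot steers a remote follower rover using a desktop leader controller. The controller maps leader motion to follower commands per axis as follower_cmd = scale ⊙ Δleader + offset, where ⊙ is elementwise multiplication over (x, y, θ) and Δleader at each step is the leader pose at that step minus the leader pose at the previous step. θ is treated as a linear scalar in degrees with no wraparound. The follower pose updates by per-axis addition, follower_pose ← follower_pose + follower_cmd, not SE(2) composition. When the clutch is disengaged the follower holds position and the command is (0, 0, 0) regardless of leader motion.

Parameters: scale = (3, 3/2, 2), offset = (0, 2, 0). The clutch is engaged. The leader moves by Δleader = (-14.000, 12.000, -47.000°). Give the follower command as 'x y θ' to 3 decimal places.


axis x: 3·-14.000 + 0 = -42.000
axis y: 3/2·12.000 + 2 = 20.000
axis θ: 2·-47.000 + 0 = -94.000

-42.000 20.000 -94.000


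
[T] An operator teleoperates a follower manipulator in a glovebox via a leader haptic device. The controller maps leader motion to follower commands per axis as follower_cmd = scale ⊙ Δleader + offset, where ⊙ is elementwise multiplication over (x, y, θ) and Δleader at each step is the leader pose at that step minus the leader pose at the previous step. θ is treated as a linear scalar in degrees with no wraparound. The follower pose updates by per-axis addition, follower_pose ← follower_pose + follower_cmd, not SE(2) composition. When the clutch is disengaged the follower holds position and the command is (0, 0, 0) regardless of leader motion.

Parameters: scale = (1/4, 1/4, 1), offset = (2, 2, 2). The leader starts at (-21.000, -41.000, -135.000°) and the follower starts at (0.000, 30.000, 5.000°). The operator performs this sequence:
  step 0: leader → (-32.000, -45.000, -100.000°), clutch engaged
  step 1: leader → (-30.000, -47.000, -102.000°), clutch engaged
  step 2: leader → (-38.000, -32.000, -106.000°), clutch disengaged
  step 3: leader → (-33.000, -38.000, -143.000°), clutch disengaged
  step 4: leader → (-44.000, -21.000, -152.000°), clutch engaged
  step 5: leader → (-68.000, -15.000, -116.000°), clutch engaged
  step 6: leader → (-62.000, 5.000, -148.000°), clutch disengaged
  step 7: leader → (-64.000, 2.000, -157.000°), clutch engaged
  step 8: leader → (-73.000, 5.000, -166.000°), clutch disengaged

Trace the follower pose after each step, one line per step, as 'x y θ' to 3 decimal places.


step 0: Δleader=(-11.000, -4.000, 35.000°), engaged; cmd=(-0.750, 1.000, 37.000°) → follower=(-0.750, 31.000, 42.000°)
step 1: Δleader=(2.000, -2.000, -2.000°), engaged; cmd=(2.500, 1.500, 0.000°) → follower=(1.750, 32.500, 42.000°)
step 2: Δleader=(-8.000, 15.000, -4.000°), disengaged; cmd=(0,0,0) → follower holds at (1.750, 32.500, 42.000°)
step 3: Δleader=(5.000, -6.000, -37.000°), disengaged; cmd=(0,0,0) → follower holds at (1.750, 32.500, 42.000°)
step 4: Δleader=(-11.000, 17.000, -9.000°), engaged; cmd=(-0.750, 6.250, -7.000°) → follower=(1.000, 38.750, 35.000°)
step 5: Δleader=(-24.000, 6.000, 36.000°), engaged; cmd=(-4.000, 3.500, 38.000°) → follower=(-3.000, 42.250, 73.000°)
step 6: Δleader=(6.000, 20.000, -32.000°), disengaged; cmd=(0,0,0) → follower holds at (-3.000, 42.250, 73.000°)
step 7: Δleader=(-2.000, -3.000, -9.000°), engaged; cmd=(1.500, 1.250, -7.000°) → follower=(-1.500, 43.500, 66.000°)
step 8: Δleader=(-9.000, 3.000, -9.000°), disengaged; cmd=(0,0,0) → follower holds at (-1.500, 43.500, 66.000°)

-0.750 31.000 42.000
1.750 32.500 42.000
1.750 32.500 42.000
1.750 32.500 42.000
1.000 38.750 35.000
-3.000 42.250 73.000
-3.000 42.250 73.000
-1.500 43.500 66.000
-1.500 43.500 66.000
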